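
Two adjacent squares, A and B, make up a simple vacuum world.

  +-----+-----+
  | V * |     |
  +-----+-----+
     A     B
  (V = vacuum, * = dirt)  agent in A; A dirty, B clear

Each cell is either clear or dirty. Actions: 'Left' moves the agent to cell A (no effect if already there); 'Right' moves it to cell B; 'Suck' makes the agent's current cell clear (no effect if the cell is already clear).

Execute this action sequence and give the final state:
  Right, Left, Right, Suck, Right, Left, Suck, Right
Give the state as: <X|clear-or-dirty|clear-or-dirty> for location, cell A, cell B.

<B|clear|clear>

Right (#1): <B|dirty|clear>
Left (#2): <A|dirty|clear>
Right (#3): <B|dirty|clear>
Suck (#4): <B|dirty|clear>
Right (#5): <B|dirty|clear>
Left (#6): <A|dirty|clear>
Suck (#7): <A|clear|clear>
Right (#8): <B|clear|clear>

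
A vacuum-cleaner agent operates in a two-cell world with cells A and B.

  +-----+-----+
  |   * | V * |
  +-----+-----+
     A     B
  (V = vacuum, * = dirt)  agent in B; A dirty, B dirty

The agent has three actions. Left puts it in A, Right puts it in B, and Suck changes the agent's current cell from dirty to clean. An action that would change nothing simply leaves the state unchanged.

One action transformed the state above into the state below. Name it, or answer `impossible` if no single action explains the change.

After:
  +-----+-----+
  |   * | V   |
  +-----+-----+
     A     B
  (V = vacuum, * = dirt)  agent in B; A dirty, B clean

try  Left: in A — A dirty, B dirty
try Right: in B — A dirty, B dirty
try  Suck: in B — A dirty, B clean  ← match

Suck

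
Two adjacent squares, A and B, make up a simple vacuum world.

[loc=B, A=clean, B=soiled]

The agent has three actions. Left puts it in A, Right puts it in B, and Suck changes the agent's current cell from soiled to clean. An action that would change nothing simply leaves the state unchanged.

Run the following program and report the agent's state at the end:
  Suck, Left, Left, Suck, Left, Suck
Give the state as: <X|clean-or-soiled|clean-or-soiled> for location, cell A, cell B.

<A|clean|clean>

1. Suck → <B|clean|clean>
2. Left → <A|clean|clean>
3. Left → <A|clean|clean>
4. Suck → <A|clean|clean>
5. Left → <A|clean|clean>
6. Suck → <A|clean|clean>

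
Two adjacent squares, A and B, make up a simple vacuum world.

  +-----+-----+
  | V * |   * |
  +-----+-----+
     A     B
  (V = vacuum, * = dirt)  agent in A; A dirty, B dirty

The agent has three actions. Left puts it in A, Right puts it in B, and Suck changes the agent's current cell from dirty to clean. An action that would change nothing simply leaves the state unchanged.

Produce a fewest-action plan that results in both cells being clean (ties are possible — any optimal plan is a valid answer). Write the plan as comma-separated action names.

Suck, Right, Suck

[1] after Suck: loc=A A=clean B=dirty
[2] after Right: loc=B A=clean B=dirty
[3] after Suck: loc=B A=clean B=clean
min 3: Suck A + move + Suck B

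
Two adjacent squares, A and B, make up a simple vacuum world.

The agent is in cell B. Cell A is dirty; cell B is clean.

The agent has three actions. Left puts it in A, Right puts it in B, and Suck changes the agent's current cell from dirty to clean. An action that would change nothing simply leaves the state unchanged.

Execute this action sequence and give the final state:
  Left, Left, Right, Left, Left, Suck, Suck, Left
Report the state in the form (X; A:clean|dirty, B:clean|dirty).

1. Left → (A; A:dirty, B:clean)
2. Left → (A; A:dirty, B:clean)
3. Right → (B; A:dirty, B:clean)
4. Left → (A; A:dirty, B:clean)
5. Left → (A; A:dirty, B:clean)
6. Suck → (A; A:clean, B:clean)
7. Suck → (A; A:clean, B:clean)
8. Left → (A; A:clean, B:clean)

(A; A:clean, B:clean)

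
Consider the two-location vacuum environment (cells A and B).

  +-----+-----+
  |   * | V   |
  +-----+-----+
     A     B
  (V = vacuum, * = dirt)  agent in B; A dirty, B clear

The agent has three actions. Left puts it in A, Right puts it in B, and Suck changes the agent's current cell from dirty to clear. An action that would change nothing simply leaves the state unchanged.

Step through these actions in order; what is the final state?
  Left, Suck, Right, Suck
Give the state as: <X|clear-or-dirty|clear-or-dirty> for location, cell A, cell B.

<B|clear|clear>

1) do Left; now <A|dirty|clear>
2) do Suck; now <A|clear|clear>
3) do Right; now <B|clear|clear>
4) do Suck; now <B|clear|clear>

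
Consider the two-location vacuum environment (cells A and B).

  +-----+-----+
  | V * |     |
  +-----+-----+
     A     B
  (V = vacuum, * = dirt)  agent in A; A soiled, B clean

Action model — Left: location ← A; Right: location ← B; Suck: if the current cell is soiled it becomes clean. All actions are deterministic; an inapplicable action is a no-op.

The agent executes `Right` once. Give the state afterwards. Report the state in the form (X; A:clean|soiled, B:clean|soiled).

(B; A:soiled, B:clean)

start: (A; A:soiled, B:clean)
t=1 Right ⇒ (B; A:soiled, B:clean)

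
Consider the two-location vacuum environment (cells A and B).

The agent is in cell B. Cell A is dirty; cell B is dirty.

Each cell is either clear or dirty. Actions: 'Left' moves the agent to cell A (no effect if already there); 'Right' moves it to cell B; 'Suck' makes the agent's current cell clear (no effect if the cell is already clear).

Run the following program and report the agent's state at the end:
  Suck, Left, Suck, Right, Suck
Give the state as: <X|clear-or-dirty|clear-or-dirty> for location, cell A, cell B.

<B|clear|clear>

[1] after Suck: <B|dirty|clear>
[2] after Left: <A|dirty|clear>
[3] after Suck: <A|clear|clear>
[4] after Right: <B|clear|clear>
[5] after Suck: <B|clear|clear>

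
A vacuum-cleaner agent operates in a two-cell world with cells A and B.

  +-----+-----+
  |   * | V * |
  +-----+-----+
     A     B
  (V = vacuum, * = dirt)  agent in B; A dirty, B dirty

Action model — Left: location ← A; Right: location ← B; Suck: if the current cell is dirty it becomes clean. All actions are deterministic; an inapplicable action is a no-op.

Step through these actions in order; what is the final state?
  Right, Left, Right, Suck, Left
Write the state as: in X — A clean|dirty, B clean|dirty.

in A — A dirty, B clean

Right (#1): in B — A dirty, B dirty
Left (#2): in A — A dirty, B dirty
Right (#3): in B — A dirty, B dirty
Suck (#4): in B — A dirty, B clean
Left (#5): in A — A dirty, B clean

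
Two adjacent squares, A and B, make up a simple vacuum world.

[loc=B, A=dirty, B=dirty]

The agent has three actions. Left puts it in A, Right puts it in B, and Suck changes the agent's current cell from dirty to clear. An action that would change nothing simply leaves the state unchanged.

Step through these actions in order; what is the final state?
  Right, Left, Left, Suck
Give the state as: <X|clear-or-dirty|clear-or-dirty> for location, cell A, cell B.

<A|clear|dirty>

1. Right → <B|dirty|dirty>
2. Left → <A|dirty|dirty>
3. Left → <A|dirty|dirty>
4. Suck → <A|clear|dirty>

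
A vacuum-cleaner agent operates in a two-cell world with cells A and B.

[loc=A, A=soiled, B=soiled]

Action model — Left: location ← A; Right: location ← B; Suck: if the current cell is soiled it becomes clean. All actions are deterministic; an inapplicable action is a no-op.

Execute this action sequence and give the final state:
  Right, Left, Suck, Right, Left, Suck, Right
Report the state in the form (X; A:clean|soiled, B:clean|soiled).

1. Right → (B; A:soiled, B:soiled)
2. Left → (A; A:soiled, B:soiled)
3. Suck → (A; A:clean, B:soiled)
4. Right → (B; A:clean, B:soiled)
5. Left → (A; A:clean, B:soiled)
6. Suck → (A; A:clean, B:soiled)
7. Right → (B; A:clean, B:soiled)

(B; A:clean, B:soiled)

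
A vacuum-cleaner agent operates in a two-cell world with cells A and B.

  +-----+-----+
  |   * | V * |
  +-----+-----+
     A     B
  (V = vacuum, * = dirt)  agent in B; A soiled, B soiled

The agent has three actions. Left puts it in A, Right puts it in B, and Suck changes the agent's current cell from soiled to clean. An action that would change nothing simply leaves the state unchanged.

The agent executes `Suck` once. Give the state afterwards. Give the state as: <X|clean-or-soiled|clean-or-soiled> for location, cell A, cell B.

<B|soiled|clean>

start: <B|soiled|soiled>
step 1/1 (Suck): <B|soiled|clean>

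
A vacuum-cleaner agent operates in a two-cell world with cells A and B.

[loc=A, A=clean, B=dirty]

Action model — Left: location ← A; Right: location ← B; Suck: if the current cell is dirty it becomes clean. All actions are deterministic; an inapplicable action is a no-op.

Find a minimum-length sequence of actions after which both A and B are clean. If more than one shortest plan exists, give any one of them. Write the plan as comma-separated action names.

1. Right → in B — A clean, B dirty
2. Suck → in B — A clean, B clean
min 2: go B then Suck

Right, Suck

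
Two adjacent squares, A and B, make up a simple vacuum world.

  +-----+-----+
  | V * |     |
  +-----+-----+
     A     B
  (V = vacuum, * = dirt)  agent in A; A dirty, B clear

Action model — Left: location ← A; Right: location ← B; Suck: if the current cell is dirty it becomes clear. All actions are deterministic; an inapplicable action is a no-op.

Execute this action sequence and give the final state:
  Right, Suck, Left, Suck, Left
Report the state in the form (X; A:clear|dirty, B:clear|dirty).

(A; A:clear, B:clear)

1. Right → (B; A:dirty, B:clear)
2. Suck → (B; A:dirty, B:clear)
3. Left → (A; A:dirty, B:clear)
4. Suck → (A; A:clear, B:clear)
5. Left → (A; A:clear, B:clear)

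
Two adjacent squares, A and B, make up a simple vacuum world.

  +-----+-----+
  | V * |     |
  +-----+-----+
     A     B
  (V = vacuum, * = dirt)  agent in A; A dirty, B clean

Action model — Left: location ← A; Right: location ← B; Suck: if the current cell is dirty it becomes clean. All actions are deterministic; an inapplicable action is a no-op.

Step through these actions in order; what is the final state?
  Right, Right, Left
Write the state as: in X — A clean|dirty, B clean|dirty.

[1] after Right: in B — A dirty, B clean
[2] after Right: in B — A dirty, B clean
[3] after Left: in A — A dirty, B clean

in A — A dirty, B clean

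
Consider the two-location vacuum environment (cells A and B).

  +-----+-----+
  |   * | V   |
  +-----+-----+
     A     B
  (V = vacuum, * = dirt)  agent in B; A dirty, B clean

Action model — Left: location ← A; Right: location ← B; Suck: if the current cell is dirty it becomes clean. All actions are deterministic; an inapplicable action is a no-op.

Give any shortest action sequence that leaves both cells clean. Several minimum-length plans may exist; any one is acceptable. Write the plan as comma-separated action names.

Left, Suck

1. Left → (A; A:dirty, B:clean)
2. Suck → (A; A:clean, B:clean)
min 2: go A then Suck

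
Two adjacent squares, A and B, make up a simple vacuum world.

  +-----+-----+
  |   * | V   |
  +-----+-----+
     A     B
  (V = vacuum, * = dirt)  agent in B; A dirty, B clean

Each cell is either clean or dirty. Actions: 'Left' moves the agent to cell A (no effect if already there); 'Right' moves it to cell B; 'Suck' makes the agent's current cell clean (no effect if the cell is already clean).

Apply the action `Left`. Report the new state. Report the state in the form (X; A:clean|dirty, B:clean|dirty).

start: (B; A:dirty, B:clean)
1) do Left; now (A; A:dirty, B:clean)

(A; A:dirty, B:clean)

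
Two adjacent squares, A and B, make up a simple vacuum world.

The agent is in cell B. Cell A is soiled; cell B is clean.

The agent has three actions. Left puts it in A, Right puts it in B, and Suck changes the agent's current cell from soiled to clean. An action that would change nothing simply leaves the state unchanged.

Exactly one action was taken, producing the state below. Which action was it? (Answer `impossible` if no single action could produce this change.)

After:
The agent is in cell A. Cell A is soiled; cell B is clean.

Left

try  Left: loc=A A=soiled B=clean  ← match
try Right: loc=B A=soiled B=clean
try  Suck: loc=B A=soiled B=clean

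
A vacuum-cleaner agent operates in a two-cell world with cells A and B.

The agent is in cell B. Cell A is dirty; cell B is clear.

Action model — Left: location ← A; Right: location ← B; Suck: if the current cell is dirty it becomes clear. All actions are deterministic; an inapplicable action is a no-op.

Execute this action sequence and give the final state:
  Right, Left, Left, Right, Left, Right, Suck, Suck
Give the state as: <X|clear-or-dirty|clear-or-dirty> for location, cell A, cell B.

<B|dirty|clear>

Right (#1): <B|dirty|clear>
Left (#2): <A|dirty|clear>
Left (#3): <A|dirty|clear>
Right (#4): <B|dirty|clear>
Left (#5): <A|dirty|clear>
Right (#6): <B|dirty|clear>
Suck (#7): <B|dirty|clear>
Suck (#8): <B|dirty|clear>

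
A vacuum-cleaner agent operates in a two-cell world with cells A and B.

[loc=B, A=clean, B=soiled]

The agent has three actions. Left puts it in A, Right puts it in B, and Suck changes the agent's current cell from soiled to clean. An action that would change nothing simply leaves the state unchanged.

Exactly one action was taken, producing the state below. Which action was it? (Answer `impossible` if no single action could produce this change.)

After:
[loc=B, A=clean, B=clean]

try  Left: loc=A A=clean B=soiled
try Right: loc=B A=clean B=soiled
try  Suck: loc=B A=clean B=clean  ← match

Suck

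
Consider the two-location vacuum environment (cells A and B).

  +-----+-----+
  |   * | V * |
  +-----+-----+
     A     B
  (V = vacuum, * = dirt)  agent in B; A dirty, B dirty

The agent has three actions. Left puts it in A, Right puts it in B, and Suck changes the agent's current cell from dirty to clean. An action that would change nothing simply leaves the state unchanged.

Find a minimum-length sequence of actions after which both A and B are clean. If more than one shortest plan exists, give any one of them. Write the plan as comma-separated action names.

1. Suck → loc=B A=dirty B=clean
2. Left → loc=A A=dirty B=clean
3. Suck → loc=A A=clean B=clean
min 3: Suck B + move + Suck A

Suck, Left, Suck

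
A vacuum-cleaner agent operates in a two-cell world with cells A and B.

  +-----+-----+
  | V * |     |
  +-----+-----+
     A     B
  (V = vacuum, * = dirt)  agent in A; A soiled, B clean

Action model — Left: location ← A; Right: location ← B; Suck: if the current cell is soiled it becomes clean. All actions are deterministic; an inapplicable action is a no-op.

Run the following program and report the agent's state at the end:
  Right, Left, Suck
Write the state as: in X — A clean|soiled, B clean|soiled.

in A — A clean, B clean

1. Right → in B — A soiled, B clean
2. Left → in A — A soiled, B clean
3. Suck → in A — A clean, B clean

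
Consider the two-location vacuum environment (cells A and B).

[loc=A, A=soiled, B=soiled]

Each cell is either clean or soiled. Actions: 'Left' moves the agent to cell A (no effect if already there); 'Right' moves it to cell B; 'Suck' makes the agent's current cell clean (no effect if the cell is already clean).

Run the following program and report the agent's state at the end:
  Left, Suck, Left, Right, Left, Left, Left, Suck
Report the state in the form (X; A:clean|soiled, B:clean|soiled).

(A; A:clean, B:soiled)

Left (#1): (A; A:soiled, B:soiled)
Suck (#2): (A; A:clean, B:soiled)
Left (#3): (A; A:clean, B:soiled)
Right (#4): (B; A:clean, B:soiled)
Left (#5): (A; A:clean, B:soiled)
Left (#6): (A; A:clean, B:soiled)
Left (#7): (A; A:clean, B:soiled)
Suck (#8): (A; A:clean, B:soiled)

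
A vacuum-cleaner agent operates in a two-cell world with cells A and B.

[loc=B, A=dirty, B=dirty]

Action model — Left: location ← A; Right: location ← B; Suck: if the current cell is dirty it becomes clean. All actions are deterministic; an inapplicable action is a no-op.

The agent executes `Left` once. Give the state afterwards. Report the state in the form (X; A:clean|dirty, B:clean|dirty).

start: (B; A:dirty, B:dirty)
1. Left → (A; A:dirty, B:dirty)

(A; A:dirty, B:dirty)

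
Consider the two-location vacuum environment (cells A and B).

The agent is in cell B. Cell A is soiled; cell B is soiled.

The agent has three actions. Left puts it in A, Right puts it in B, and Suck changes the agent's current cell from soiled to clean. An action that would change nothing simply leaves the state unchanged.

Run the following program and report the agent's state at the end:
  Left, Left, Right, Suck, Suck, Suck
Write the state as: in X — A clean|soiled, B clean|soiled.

in B — A soiled, B clean

[1] after Left: in A — A soiled, B soiled
[2] after Left: in A — A soiled, B soiled
[3] after Right: in B — A soiled, B soiled
[4] after Suck: in B — A soiled, B clean
[5] after Suck: in B — A soiled, B clean
[6] after Suck: in B — A soiled, B clean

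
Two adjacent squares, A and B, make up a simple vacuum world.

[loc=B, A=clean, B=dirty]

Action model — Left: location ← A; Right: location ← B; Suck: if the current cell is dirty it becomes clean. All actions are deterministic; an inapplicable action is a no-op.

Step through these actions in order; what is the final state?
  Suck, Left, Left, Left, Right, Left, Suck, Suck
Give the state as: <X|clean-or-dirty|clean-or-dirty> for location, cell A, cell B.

<A|clean|clean>

t=1 Suck ⇒ <B|clean|clean>
t=2 Left ⇒ <A|clean|clean>
t=3 Left ⇒ <A|clean|clean>
t=4 Left ⇒ <A|clean|clean>
t=5 Right ⇒ <B|clean|clean>
t=6 Left ⇒ <A|clean|clean>
t=7 Suck ⇒ <A|clean|clean>
t=8 Suck ⇒ <A|clean|clean>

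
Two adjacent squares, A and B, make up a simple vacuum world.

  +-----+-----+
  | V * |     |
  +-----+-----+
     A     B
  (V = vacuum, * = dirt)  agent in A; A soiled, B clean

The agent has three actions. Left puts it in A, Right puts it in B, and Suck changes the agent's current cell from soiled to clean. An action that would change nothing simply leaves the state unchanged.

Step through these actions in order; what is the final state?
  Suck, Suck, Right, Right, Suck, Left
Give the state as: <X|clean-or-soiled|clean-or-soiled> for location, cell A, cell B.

[1] after Suck: <A|clean|clean>
[2] after Suck: <A|clean|clean>
[3] after Right: <B|clean|clean>
[4] after Right: <B|clean|clean>
[5] after Suck: <B|clean|clean>
[6] after Left: <A|clean|clean>

<A|clean|clean>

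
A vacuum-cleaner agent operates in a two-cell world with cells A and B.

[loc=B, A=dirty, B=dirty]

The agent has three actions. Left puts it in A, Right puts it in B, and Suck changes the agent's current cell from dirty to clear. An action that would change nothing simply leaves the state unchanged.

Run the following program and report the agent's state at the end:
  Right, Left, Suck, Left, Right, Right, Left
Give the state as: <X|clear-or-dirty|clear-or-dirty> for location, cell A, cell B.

<A|clear|dirty>

t=1 Right ⇒ <B|dirty|dirty>
t=2 Left ⇒ <A|dirty|dirty>
t=3 Suck ⇒ <A|clear|dirty>
t=4 Left ⇒ <A|clear|dirty>
t=5 Right ⇒ <B|clear|dirty>
t=6 Right ⇒ <B|clear|dirty>
t=7 Left ⇒ <A|clear|dirty>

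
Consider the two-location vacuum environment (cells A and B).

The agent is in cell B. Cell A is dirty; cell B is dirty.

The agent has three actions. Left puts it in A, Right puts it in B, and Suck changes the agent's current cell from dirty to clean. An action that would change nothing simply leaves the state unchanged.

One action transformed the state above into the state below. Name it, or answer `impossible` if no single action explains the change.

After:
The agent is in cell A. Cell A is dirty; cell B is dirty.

Left

try  Left: <A|dirty|dirty>  ← match
try Right: <B|dirty|dirty>
try  Suck: <B|dirty|clean>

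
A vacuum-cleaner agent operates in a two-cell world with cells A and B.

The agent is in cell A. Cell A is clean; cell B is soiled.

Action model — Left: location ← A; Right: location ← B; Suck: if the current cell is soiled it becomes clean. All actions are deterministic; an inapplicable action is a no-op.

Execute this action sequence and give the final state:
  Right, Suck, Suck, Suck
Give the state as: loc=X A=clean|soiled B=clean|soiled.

loc=B A=clean B=clean

Right (#1): loc=B A=clean B=soiled
Suck (#2): loc=B A=clean B=clean
Suck (#3): loc=B A=clean B=clean
Suck (#4): loc=B A=clean B=clean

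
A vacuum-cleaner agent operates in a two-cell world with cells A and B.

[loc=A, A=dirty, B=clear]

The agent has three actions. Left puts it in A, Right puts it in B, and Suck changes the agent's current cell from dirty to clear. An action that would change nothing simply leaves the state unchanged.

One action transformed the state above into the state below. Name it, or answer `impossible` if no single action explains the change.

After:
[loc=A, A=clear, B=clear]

try  Left: in A — A dirty, B clear
try Right: in B — A dirty, B clear
try  Suck: in A — A clear, B clear  ← match

Suck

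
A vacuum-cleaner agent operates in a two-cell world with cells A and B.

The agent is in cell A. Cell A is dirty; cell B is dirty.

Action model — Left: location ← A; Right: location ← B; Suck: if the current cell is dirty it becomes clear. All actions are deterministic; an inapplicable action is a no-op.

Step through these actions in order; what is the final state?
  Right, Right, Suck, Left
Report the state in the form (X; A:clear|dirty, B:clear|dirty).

(A; A:dirty, B:clear)

1) do Right; now (B; A:dirty, B:dirty)
2) do Right; now (B; A:dirty, B:dirty)
3) do Suck; now (B; A:dirty, B:clear)
4) do Left; now (A; A:dirty, B:clear)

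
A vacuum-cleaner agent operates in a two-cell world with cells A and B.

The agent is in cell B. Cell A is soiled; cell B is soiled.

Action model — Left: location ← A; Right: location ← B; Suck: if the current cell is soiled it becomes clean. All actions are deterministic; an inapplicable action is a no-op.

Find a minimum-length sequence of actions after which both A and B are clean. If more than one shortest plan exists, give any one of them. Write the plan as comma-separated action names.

[1] after Suck: (B; A:soiled, B:clean)
[2] after Left: (A; A:soiled, B:clean)
[3] after Suck: (A; A:clean, B:clean)
min 3: Suck B + move + Suck A

Suck, Left, Suck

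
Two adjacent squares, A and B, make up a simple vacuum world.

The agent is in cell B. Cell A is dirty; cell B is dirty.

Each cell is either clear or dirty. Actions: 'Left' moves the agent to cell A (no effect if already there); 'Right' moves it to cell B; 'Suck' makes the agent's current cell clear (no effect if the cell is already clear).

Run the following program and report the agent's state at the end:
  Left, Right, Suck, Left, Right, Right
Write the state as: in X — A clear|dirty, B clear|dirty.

in B — A dirty, B clear

1. Left → in A — A dirty, B dirty
2. Right → in B — A dirty, B dirty
3. Suck → in B — A dirty, B clear
4. Left → in A — A dirty, B clear
5. Right → in B — A dirty, B clear
6. Right → in B — A dirty, B clear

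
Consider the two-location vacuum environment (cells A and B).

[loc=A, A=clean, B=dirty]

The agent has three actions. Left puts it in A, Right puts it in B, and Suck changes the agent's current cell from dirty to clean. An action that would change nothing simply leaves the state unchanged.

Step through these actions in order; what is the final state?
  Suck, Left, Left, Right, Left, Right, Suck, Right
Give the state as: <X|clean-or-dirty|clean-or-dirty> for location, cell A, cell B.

<B|clean|clean>

1. Suck → <A|clean|dirty>
2. Left → <A|clean|dirty>
3. Left → <A|clean|dirty>
4. Right → <B|clean|dirty>
5. Left → <A|clean|dirty>
6. Right → <B|clean|dirty>
7. Suck → <B|clean|clean>
8. Right → <B|clean|clean>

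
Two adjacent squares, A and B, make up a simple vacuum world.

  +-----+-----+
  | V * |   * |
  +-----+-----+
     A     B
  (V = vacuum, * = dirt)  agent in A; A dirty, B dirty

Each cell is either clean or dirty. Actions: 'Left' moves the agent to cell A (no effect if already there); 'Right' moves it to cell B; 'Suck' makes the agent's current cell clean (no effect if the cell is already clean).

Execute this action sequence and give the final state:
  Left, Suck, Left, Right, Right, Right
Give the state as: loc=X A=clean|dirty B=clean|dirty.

loc=B A=clean B=dirty

Left (#1): loc=A A=dirty B=dirty
Suck (#2): loc=A A=clean B=dirty
Left (#3): loc=A A=clean B=dirty
Right (#4): loc=B A=clean B=dirty
Right (#5): loc=B A=clean B=dirty
Right (#6): loc=B A=clean B=dirty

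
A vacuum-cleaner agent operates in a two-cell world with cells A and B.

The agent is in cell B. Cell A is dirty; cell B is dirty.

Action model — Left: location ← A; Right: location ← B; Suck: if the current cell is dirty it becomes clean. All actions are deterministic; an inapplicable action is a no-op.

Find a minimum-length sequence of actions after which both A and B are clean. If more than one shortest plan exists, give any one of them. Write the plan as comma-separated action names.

t=1 Suck ⇒ in B — A dirty, B clean
t=2 Left ⇒ in A — A dirty, B clean
t=3 Suck ⇒ in A — A clean, B clean
min 3: Suck B + move + Suck A

Suck, Left, Suck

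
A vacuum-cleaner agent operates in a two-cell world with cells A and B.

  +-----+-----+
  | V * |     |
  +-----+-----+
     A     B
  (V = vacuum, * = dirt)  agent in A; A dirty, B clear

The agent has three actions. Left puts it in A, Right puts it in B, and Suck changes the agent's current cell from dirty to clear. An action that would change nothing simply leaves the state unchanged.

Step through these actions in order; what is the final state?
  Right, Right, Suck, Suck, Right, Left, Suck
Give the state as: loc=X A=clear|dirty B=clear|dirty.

1) do Right; now loc=B A=dirty B=clear
2) do Right; now loc=B A=dirty B=clear
3) do Suck; now loc=B A=dirty B=clear
4) do Suck; now loc=B A=dirty B=clear
5) do Right; now loc=B A=dirty B=clear
6) do Left; now loc=A A=dirty B=clear
7) do Suck; now loc=A A=clear B=clear

loc=A A=clear B=clear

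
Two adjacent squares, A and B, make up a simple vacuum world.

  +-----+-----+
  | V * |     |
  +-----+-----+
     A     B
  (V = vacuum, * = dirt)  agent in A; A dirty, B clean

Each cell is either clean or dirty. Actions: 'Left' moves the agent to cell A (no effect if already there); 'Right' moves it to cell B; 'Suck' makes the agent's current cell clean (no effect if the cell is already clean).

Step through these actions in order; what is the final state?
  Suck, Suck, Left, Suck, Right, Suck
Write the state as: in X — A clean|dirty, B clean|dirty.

1) do Suck; now in A — A clean, B clean
2) do Suck; now in A — A clean, B clean
3) do Left; now in A — A clean, B clean
4) do Suck; now in A — A clean, B clean
5) do Right; now in B — A clean, B clean
6) do Suck; now in B — A clean, B clean

in B — A clean, B clean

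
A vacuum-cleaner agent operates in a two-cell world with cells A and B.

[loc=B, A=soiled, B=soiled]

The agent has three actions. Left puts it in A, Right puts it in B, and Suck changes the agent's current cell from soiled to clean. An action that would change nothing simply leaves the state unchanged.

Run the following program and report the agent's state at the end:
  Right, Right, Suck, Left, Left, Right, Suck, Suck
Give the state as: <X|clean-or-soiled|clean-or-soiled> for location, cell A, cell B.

<B|soiled|clean>

step 1/8 (Right): <B|soiled|soiled>
step 2/8 (Right): <B|soiled|soiled>
step 3/8 (Suck): <B|soiled|clean>
step 4/8 (Left): <A|soiled|clean>
step 5/8 (Left): <A|soiled|clean>
step 6/8 (Right): <B|soiled|clean>
step 7/8 (Suck): <B|soiled|clean>
step 8/8 (Suck): <B|soiled|clean>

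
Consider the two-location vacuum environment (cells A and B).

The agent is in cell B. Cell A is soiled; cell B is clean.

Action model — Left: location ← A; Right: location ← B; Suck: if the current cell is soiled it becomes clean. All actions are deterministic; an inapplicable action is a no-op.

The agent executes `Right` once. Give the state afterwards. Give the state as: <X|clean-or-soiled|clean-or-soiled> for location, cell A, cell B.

<B|soiled|clean>

start: <B|soiled|clean>
Right (#1): <B|soiled|clean>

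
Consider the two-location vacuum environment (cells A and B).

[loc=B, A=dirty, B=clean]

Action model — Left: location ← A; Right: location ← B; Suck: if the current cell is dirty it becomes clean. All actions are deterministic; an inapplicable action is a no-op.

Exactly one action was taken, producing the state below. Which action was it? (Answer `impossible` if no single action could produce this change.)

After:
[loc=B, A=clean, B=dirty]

try  Left: loc=A A=dirty B=clean
try Right: loc=B A=dirty B=clean
try  Suck: loc=B A=dirty B=clean
no single action produces the after-state

impossible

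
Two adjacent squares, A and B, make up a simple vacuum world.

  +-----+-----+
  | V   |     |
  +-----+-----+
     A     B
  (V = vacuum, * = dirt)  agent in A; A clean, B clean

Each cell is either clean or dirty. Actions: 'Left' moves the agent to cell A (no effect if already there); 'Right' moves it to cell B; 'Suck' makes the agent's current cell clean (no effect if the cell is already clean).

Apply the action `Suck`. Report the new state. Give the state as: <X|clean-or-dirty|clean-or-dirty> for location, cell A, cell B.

start: <A|clean|clean>
Suck (#1): <A|clean|clean>

<A|clean|clean>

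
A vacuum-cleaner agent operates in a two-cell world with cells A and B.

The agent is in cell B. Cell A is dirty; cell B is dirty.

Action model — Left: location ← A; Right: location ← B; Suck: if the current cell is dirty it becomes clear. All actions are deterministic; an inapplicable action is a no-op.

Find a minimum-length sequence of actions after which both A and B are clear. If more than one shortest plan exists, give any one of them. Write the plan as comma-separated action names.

Suck, Left, Suck

[1] after Suck: <B|dirty|clear>
[2] after Left: <A|dirty|clear>
[3] after Suck: <A|clear|clear>
min 3: Suck B + move + Suck A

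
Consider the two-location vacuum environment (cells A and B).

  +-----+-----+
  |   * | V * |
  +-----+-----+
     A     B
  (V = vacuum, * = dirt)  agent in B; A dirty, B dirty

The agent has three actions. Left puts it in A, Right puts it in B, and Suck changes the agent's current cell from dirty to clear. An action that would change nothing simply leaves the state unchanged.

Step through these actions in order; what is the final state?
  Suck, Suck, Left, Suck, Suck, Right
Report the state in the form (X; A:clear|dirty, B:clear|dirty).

1) do Suck; now (B; A:dirty, B:clear)
2) do Suck; now (B; A:dirty, B:clear)
3) do Left; now (A; A:dirty, B:clear)
4) do Suck; now (A; A:clear, B:clear)
5) do Suck; now (A; A:clear, B:clear)
6) do Right; now (B; A:clear, B:clear)

(B; A:clear, B:clear)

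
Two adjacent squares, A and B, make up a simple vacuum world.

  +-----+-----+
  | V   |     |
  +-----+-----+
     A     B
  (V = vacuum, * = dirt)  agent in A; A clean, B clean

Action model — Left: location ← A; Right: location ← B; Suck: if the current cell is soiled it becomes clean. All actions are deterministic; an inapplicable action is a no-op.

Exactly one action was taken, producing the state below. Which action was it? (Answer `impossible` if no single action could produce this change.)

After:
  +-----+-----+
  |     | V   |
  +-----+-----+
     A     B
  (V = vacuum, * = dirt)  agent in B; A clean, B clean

try  Left: (A; A:clean, B:clean)
try Right: (B; A:clean, B:clean)  ← match
try  Suck: (A; A:clean, B:clean)

Right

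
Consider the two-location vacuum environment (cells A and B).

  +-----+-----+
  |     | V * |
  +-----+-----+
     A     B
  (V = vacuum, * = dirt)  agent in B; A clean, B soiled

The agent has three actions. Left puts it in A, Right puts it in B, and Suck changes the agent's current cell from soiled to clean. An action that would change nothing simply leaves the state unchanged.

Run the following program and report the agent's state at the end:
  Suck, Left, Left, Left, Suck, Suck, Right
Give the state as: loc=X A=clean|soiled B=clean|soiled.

loc=B A=clean B=clean

t=1 Suck ⇒ loc=B A=clean B=clean
t=2 Left ⇒ loc=A A=clean B=clean
t=3 Left ⇒ loc=A A=clean B=clean
t=4 Left ⇒ loc=A A=clean B=clean
t=5 Suck ⇒ loc=A A=clean B=clean
t=6 Suck ⇒ loc=A A=clean B=clean
t=7 Right ⇒ loc=B A=clean B=clean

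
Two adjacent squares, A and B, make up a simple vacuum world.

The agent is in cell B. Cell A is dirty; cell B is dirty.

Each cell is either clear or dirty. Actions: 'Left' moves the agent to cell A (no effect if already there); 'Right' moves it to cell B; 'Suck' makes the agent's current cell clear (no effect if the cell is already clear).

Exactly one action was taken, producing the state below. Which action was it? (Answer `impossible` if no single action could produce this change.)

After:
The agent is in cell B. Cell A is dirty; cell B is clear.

Suck

try  Left: in A — A dirty, B dirty
try Right: in B — A dirty, B dirty
try  Suck: in B — A dirty, B clear  ← match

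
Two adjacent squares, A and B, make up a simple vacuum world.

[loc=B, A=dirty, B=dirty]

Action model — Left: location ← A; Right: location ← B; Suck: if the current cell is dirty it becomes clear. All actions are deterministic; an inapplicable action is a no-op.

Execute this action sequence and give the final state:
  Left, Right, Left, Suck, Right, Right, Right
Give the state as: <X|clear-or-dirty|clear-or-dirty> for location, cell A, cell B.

1) do Left; now <A|dirty|dirty>
2) do Right; now <B|dirty|dirty>
3) do Left; now <A|dirty|dirty>
4) do Suck; now <A|clear|dirty>
5) do Right; now <B|clear|dirty>
6) do Right; now <B|clear|dirty>
7) do Right; now <B|clear|dirty>

<B|clear|dirty>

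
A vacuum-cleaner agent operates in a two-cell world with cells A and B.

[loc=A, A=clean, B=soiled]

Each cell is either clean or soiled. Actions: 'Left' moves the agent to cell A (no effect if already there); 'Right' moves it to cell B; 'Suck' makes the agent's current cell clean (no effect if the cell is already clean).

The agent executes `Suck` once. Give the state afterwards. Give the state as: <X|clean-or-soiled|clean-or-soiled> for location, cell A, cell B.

start: <A|clean|soiled>
step 1/1 (Suck): <A|clean|soiled>

<A|clean|soiled>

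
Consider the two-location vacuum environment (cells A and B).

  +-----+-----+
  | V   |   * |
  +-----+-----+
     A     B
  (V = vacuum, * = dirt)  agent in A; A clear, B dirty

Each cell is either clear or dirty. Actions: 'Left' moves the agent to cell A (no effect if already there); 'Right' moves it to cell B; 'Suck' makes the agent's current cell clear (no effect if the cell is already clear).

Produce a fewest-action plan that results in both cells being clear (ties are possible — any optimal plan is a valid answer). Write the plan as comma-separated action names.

Right (#1): loc=B A=clear B=dirty
Suck (#2): loc=B A=clear B=clear
min 2: go B then Suck

Right, Suck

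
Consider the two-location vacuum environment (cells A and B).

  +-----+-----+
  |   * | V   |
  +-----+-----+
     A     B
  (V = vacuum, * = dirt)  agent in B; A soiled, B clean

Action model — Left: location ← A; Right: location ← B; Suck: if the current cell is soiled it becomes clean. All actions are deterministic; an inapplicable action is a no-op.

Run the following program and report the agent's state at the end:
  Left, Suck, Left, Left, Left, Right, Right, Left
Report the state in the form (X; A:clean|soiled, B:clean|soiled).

1) do Left; now (A; A:soiled, B:clean)
2) do Suck; now (A; A:clean, B:clean)
3) do Left; now (A; A:clean, B:clean)
4) do Left; now (A; A:clean, B:clean)
5) do Left; now (A; A:clean, B:clean)
6) do Right; now (B; A:clean, B:clean)
7) do Right; now (B; A:clean, B:clean)
8) do Left; now (A; A:clean, B:clean)

(A; A:clean, B:clean)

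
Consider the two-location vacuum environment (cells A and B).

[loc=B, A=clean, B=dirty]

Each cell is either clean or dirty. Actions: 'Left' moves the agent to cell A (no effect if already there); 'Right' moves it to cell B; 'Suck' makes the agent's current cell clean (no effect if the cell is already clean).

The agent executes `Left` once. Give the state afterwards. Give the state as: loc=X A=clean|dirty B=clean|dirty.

start: loc=B A=clean B=dirty
1. Left → loc=A A=clean B=dirty

loc=A A=clean B=dirty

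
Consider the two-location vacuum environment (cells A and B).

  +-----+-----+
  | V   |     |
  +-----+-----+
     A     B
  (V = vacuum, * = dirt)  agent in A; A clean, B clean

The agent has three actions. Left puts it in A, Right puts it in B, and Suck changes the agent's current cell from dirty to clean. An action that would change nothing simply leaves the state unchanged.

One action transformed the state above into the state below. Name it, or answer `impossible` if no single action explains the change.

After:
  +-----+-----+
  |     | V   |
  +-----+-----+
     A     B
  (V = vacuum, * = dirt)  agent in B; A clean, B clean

Right

try  Left: <A|clean|clean>
try Right: <B|clean|clean>  ← match
try  Suck: <A|clean|clean>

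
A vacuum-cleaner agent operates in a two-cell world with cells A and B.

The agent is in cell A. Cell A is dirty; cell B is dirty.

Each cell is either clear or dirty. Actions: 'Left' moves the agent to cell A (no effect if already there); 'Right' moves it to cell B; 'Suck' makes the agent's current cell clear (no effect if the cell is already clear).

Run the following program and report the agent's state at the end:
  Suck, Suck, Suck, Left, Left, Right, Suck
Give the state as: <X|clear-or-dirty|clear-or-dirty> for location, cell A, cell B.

1. Suck → <A|clear|dirty>
2. Suck → <A|clear|dirty>
3. Suck → <A|clear|dirty>
4. Left → <A|clear|dirty>
5. Left → <A|clear|dirty>
6. Right → <B|clear|dirty>
7. Suck → <B|clear|clear>

<B|clear|clear>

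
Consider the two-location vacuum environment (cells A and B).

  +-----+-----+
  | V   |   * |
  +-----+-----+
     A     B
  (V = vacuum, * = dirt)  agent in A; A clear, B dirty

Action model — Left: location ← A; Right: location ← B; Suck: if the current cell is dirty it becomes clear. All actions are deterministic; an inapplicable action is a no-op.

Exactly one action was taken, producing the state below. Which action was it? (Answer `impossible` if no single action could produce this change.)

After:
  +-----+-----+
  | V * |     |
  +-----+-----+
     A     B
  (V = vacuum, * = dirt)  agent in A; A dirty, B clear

impossible

try  Left: (A; A:clear, B:dirty)
try Right: (B; A:clear, B:dirty)
try  Suck: (A; A:clear, B:dirty)
no single action produces the after-state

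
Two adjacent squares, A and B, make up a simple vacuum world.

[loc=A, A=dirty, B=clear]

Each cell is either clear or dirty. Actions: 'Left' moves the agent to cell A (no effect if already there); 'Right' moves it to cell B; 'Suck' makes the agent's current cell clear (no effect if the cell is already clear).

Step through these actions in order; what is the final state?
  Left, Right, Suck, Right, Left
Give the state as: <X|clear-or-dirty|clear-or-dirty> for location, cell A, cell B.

<A|dirty|clear>

1) do Left; now <A|dirty|clear>
2) do Right; now <B|dirty|clear>
3) do Suck; now <B|dirty|clear>
4) do Right; now <B|dirty|clear>
5) do Left; now <A|dirty|clear>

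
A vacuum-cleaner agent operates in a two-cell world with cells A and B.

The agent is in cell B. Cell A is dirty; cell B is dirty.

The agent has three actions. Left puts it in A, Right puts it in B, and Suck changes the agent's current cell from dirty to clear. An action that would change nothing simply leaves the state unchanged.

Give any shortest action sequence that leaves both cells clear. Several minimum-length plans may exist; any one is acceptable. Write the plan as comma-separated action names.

[1] after Suck: loc=B A=dirty B=clear
[2] after Left: loc=A A=dirty B=clear
[3] after Suck: loc=A A=clear B=clear
min 3: Suck B + move + Suck A

Suck, Left, Suck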